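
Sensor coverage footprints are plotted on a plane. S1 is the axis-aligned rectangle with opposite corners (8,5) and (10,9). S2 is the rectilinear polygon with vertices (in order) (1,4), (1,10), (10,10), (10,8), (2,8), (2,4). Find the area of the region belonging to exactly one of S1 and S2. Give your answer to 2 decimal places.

|S1| = 8, |S2| = 22, |S1∩S2| = 2.
|S1 △ S2| = |S1| + |S2| − 2·|S1∩S2| = 8 + 22 − 4 = 26.00.

26.00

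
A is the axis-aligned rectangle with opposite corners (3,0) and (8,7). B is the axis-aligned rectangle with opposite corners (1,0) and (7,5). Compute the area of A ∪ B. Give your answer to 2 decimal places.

By inclusion–exclusion:
Individual areas: |A| = 35, |B| = 30.
|A∩B|: x∈[3,7], y∈[0,5] → 4·5 = 20.
|A ∪ B| = 65 − 20 = 45.00.

45.00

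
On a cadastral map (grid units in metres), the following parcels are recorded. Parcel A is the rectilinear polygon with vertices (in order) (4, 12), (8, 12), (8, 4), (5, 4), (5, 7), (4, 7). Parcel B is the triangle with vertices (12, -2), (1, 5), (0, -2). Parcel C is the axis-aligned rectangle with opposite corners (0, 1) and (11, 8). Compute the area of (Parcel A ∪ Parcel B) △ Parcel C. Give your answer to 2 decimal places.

94.57

|Parcel A ∪ Parcel B| = 71.
|(Parcel A ∪ Parcel B) ∩ Parcel C| = 26.7143.
|(Parcel A ∪ Parcel B) △ Parcel C| = 71 + 77 − 53.4286 = 94.57.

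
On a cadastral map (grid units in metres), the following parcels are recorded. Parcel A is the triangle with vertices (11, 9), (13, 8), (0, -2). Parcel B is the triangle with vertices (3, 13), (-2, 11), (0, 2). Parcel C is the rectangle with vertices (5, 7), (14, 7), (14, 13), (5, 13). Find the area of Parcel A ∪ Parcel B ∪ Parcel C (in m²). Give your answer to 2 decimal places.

90.65

By inclusion–exclusion:
Individual areas: |Parcel A| = 16.5, |Parcel B| = 24.5, |Parcel C| = 54.
|Parcel A∩Parcel B| = 0.
|Parcel A∩Parcel C| = 4.35.
|Parcel B∩Parcel C| = 0.
|Parcel A∩Parcel B∩Parcel C| = 0.
|Parcel A ∪ Parcel B ∪ Parcel C| = 95 − 4.35 + 0 = 90.65.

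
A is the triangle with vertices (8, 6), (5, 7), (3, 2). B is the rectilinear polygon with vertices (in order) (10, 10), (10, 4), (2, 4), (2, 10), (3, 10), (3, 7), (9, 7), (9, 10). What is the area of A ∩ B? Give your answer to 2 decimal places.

The intersection is the polygon with vertices (8,6), (5.5,4), (3.8,4), (5,7).
By the shoelace formula its area is 6.80.

6.80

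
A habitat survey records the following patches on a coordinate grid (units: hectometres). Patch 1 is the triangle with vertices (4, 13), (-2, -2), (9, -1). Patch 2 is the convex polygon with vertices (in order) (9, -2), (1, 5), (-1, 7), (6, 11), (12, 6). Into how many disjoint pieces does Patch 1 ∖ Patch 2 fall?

Patch 1 ∖ Patch 2 splits into 2 disjoint pieces (area 4.0257, area 34.2319).

2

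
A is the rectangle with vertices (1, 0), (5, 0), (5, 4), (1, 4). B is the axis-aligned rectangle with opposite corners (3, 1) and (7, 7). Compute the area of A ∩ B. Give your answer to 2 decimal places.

6.00

|A∩B|: x∈[3,5], y∈[1,4] → 2·3 = 6.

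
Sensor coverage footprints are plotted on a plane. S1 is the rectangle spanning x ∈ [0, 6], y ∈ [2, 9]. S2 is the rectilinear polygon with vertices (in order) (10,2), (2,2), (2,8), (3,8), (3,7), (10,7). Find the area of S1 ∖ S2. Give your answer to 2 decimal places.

|S1| = 42, |S1∩S2| = 21.
|S1 ∖ S2| = |S1| − |S1∩S2| = 42 − 21 = 21.00.

21.00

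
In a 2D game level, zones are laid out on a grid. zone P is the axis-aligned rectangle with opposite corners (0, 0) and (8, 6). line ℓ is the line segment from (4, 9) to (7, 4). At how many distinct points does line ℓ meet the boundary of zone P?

The segment meets the boundary at (5.8,6).

1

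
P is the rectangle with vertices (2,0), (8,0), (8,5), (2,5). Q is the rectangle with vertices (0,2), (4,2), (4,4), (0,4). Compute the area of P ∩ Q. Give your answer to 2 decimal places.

4.00

|P∩Q|: x∈[2,4], y∈[2,4] → 2·2 = 4.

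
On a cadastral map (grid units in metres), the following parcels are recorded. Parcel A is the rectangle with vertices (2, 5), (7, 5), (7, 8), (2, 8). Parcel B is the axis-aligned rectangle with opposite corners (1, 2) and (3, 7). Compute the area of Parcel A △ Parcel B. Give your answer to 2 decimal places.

|Parcel A∩Parcel B|: x∈[2,3], y∈[5,7] → 1·2 = 2.
|Parcel A △ Parcel B| = |Parcel A| + |Parcel B| − 2·|Parcel A∩Parcel B| = 15 + 10 − 4 = 21.00.

21.00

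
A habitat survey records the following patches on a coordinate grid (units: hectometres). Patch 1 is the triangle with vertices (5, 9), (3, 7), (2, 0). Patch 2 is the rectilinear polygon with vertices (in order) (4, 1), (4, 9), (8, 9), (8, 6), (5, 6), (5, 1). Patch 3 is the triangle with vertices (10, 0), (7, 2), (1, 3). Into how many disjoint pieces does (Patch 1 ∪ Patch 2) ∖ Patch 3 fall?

(Patch 1 ∪ Patch 2) ∖ Patch 3 splits into 3 disjoint pieces (area 0.5818, area 19.8759, area 0.8333).

3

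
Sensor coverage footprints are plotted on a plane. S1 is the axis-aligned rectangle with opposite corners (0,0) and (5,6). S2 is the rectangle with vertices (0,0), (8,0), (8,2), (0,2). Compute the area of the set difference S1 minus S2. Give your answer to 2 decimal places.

|S1∩S2|: x∈[0,5], y∈[0,2] → 5·2 = 10.
|S1| = 30.
|S1 ∖ S2| = |S1| − |S1∩S2| = 30 − 10 = 20.00.

20.00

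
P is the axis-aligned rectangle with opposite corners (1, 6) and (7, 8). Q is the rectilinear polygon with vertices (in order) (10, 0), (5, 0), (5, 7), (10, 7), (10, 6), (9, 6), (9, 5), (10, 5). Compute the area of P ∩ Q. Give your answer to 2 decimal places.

2.00

The intersection is the polygon with vertices (7,6), (5,6), (5,7), (7,7).
By the shoelace formula its area is 2.00.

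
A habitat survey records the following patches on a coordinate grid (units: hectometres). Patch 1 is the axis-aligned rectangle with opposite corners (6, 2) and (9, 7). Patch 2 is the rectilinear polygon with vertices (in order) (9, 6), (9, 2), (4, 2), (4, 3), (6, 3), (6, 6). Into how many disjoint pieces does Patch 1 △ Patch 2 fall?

2

Patch 1 △ Patch 2 splits into 2 disjoint pieces (area 3, area 2).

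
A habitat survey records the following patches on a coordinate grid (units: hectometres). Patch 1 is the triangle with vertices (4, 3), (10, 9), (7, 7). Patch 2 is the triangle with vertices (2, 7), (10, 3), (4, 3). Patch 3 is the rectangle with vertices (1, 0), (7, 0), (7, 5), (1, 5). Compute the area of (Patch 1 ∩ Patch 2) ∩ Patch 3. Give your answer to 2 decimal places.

The region (Patch 1 ∩ Patch 2) ∩ Patch 3 is the polygon with vertices (5.5,5), (6,5), (4,3).
By the shoelace formula its area is 0.50.

0.50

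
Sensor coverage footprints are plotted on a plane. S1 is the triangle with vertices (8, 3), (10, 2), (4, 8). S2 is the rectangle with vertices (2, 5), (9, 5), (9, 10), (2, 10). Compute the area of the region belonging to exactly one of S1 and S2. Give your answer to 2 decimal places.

36.20

|S1| = 3, |S2| = 35, |S1∩S2| = 0.9.
|S1 △ S2| = |S1| + |S2| − 2·|S1∩S2| = 3 + 35 − 1.8 = 36.20.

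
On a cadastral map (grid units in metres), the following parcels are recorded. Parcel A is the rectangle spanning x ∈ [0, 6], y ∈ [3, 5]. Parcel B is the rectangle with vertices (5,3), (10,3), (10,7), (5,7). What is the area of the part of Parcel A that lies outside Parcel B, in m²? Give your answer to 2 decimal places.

|Parcel A∩Parcel B|: x∈[5,6], y∈[3,5] → 1·2 = 2.
|Parcel A| = 12.
|Parcel A ∖ Parcel B| = |Parcel A| − |Parcel A∩Parcel B| = 12 − 2 = 10.00.

10.00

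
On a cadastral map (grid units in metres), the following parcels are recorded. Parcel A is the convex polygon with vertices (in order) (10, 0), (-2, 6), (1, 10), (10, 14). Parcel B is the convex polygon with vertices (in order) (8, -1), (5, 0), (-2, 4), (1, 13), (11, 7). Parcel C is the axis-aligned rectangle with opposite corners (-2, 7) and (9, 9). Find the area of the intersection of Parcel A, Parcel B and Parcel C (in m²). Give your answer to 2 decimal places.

The intersection is the polygon with vertices (-0.8,7.6), (0.25,9), (7.667,9), (9,8.2), (9,7), (-1,7).
By the shoelace formula its area is 18.39.

18.39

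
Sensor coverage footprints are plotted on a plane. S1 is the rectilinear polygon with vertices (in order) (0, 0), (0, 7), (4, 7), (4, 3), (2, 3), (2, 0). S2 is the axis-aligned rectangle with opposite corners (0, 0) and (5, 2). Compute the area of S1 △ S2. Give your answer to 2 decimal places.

|S1| = 22, |S2| = 10, |S1∩S2| = 4.
|S1 △ S2| = |S1| + |S2| − 2·|S1∩S2| = 22 + 10 − 8 = 24.00.

24.00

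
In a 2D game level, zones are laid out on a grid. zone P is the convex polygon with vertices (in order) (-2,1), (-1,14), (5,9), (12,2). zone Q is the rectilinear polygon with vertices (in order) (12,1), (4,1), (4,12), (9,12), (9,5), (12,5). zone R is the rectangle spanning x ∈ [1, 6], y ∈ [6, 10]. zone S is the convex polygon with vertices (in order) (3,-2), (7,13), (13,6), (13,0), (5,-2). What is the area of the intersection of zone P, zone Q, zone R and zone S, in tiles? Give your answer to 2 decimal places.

1.24

The intersection is the polygon with vertices (6,6), (5.133,6), (5.737,8.263), (6,8).
By the shoelace formula its area is 1.24.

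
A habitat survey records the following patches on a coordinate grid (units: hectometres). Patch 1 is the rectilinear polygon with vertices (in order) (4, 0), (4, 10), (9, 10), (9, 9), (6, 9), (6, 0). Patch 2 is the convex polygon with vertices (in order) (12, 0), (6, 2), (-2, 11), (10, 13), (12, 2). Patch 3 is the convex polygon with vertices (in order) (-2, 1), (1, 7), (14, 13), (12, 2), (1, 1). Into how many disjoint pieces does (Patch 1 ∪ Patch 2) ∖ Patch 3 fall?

3

(Patch 1 ∪ Patch 2) ∖ Patch 3 splits into 3 disjoint pieces (area 34.5329, area 4.7143, area 2.7273).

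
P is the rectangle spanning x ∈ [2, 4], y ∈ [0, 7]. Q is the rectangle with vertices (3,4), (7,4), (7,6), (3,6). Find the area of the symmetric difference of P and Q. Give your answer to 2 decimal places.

|P∩Q|: x∈[3,4], y∈[4,6] → 1·2 = 2.
|P △ Q| = |P| + |Q| − 2·|P∩Q| = 14 + 8 − 4 = 18.00.

18.00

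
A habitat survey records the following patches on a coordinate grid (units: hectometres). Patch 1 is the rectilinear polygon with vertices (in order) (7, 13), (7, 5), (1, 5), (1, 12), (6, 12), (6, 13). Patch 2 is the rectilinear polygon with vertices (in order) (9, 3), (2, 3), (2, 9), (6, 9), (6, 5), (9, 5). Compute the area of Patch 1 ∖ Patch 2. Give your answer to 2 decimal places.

27.00

|Patch 1| = 43, |Patch 1∩Patch 2| = 16.
|Patch 1 ∖ Patch 2| = |Patch 1| − |Patch 1∩Patch 2| = 43 − 16 = 27.00.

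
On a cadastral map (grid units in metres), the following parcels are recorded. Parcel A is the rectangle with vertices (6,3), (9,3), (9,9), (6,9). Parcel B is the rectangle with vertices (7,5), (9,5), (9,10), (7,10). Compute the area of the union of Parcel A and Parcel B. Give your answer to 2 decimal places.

By inclusion–exclusion:
Individual areas: |Parcel A| = 18, |Parcel B| = 10.
|Parcel A∩Parcel B|: x∈[7,9], y∈[5,9] → 2·4 = 8.
|Parcel A ∪ Parcel B| = 28 − 8 = 20.00.

20.00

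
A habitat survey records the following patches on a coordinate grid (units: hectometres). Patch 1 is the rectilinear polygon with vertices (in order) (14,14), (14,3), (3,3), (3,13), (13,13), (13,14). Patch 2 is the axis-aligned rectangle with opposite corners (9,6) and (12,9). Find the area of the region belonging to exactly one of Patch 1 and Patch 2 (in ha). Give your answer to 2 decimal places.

102.00

|Patch 1| = 111, |Patch 2| = 9, |Patch 1∩Patch 2| = 9.
|Patch 1 △ Patch 2| = |Patch 1| + |Patch 2| − 2·|Patch 1∩Patch 2| = 111 + 9 − 18 = 102.00.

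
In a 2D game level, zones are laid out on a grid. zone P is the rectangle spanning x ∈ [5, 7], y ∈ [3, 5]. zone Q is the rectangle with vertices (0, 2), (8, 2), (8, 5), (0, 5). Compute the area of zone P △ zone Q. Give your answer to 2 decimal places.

20.00

|zone P∩zone Q|: x∈[5,7], y∈[3,5] → 2·2 = 4.
|zone P △ zone Q| = |zone P| + |zone Q| − 2·|zone P∩zone Q| = 4 + 24 − 8 = 20.00.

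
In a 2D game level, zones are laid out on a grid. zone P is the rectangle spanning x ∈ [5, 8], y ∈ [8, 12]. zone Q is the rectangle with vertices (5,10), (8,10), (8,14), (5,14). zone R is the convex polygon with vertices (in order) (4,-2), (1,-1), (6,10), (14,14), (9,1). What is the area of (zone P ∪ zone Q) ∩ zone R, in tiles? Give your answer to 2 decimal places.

The region (zone P ∪ zone Q) ∩ zone R is the polygon with vertices (5.091,8), (6,10), (8,11), (8,10), (8,8).
By the shoelace formula its area is 5.91.

5.91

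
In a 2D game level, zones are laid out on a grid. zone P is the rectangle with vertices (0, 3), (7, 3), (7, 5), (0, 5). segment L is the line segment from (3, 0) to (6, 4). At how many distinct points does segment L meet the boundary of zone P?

The segment meets the boundary at (5.25,3).

1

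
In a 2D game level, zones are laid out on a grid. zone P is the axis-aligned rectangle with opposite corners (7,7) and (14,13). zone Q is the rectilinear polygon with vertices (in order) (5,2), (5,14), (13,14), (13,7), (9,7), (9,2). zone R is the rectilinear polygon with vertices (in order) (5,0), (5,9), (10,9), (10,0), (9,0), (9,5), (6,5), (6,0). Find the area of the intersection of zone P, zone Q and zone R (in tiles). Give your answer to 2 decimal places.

The intersection is the polygon with vertices (7,9), (10,9), (10,7), (9,7), (7,7).
By the shoelace formula its area is 6.00.

6.00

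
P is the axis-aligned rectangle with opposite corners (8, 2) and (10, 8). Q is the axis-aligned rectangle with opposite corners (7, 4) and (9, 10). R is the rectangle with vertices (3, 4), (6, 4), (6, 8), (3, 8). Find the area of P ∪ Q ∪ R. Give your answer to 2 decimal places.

By inclusion–exclusion:
Individual areas: |P| = 12, |Q| = 12, |R| = 12.
|P∩Q|: x∈[8,9], y∈[4,8] → 1·4 = 4.
|P∩R| = 0 (no overlap).
|Q∩R| = 0 (no overlap).
|P∩Q∩R| = 0.
|P ∪ Q ∪ R| = 36 − 4 + 0 = 32.00.

32.00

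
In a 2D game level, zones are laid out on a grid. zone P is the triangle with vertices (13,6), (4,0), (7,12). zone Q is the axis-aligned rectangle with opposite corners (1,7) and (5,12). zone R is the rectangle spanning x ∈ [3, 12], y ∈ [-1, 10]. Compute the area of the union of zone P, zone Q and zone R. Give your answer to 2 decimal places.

By inclusion–exclusion:
Individual areas: |zone P| = 45, |zone Q| = 20, |zone R| = 99.
|zone P∩zone Q| = 0.
|zone P∩zone R| = 41.6667.
|zone Q∩zone R|: x∈[3,5], y∈[7,10] → 2·3 = 6.
|zone P∩zone Q∩zone R| = 0.
|zone P ∪ zone Q ∪ zone R| = 164 − 47.6667 + 0 = 116.33.

116.33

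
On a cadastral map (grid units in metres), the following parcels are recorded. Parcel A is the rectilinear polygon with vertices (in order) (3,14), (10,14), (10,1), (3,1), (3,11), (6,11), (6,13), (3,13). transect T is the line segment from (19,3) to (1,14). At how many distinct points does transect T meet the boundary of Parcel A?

2

The segment meets the boundary at (5.909,11), (10,8.5).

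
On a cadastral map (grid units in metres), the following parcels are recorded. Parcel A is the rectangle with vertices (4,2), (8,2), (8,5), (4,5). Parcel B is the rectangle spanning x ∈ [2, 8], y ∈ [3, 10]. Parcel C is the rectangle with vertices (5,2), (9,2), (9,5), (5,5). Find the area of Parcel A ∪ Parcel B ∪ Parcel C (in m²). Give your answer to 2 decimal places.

By inclusion–exclusion:
Individual areas: |Parcel A| = 12, |Parcel B| = 42, |Parcel C| = 12.
|Parcel A∩Parcel B|: x∈[4,8], y∈[3,5] → 4·2 = 8.
|Parcel A∩Parcel C|: x∈[5,8], y∈[2,5] → 3·3 = 9.
|Parcel B∩Parcel C|: x∈[5,8], y∈[3,5] → 3·2 = 6.
|Parcel A∩Parcel B∩Parcel C| = 6.
|Parcel A ∪ Parcel B ∪ Parcel C| = 66 − 23 + 6 = 49.00.

49.00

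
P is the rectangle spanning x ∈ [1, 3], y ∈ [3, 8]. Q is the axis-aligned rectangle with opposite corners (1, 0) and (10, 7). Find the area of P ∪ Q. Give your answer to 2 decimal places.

65.00

By inclusion–exclusion:
Individual areas: |P| = 10, |Q| = 63.
|P∩Q|: x∈[1,3], y∈[3,7] → 2·4 = 8.
|P ∪ Q| = 73 − 8 = 65.00.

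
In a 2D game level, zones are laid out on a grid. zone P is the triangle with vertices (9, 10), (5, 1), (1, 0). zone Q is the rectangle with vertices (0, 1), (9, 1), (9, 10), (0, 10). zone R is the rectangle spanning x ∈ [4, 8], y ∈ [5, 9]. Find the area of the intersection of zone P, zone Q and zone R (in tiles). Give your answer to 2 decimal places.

3.94

The intersection is the polygon with vertices (8,8.75), (8,7.75), (6.778,5), (5,5).
By the shoelace formula its area is 3.94.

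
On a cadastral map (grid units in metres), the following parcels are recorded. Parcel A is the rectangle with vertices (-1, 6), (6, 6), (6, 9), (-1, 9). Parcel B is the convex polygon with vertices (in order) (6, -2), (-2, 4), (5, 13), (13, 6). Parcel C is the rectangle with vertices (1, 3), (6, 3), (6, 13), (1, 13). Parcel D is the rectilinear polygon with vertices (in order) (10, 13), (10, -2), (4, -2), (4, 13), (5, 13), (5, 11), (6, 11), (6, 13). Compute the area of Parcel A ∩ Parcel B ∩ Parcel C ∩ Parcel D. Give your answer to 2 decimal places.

6.00

The intersection is the polygon with vertices (4,6), (4,9), (6,9), (6,6).
By the shoelace formula its area is 6.00.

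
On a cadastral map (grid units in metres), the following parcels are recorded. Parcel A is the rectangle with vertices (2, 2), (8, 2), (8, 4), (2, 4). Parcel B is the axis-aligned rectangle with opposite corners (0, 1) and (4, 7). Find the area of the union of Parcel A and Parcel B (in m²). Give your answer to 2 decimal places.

By inclusion–exclusion:
Individual areas: |Parcel A| = 12, |Parcel B| = 24.
|Parcel A∩Parcel B|: x∈[2,4], y∈[2,4] → 2·2 = 4.
|Parcel A ∪ Parcel B| = 36 − 4 = 32.00.

32.00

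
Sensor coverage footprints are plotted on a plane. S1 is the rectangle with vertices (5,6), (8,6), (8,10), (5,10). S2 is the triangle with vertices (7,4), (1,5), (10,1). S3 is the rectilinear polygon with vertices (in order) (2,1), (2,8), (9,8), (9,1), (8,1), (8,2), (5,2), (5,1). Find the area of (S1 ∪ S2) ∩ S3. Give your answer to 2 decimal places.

|S1 ∪ S2| = 19.5.
|(S1 ∪ S2) ∩ S3| = 13.07.

13.07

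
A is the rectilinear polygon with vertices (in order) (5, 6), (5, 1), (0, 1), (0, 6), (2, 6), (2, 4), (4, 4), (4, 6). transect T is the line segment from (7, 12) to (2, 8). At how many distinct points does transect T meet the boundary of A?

0

The segment lies entirely outside A and never meets its boundary.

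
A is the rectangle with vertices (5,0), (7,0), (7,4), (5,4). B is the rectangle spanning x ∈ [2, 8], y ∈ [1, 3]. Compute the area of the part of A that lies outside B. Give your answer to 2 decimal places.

|A∩B|: x∈[5,7], y∈[1,3] → 2·2 = 4.
|A| = 8.
|A ∖ B| = |A| − |A∩B| = 8 − 4 = 4.00.

4.00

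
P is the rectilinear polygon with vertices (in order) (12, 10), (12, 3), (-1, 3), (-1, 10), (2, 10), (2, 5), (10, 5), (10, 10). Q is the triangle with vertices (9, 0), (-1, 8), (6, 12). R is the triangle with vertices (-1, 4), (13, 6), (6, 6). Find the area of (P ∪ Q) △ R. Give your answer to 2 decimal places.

|P ∪ Q| = 84.8286.
|(P ∪ Q) ∩ R| = 5.4786.
|(P ∪ Q) △ R| = 84.8286 + 7 − 10.9573 = 80.87.

80.87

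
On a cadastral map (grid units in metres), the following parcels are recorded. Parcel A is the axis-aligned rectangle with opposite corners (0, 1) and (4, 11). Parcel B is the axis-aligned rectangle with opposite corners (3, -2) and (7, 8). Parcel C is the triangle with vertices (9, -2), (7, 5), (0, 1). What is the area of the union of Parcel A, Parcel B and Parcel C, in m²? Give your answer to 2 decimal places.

By inclusion–exclusion:
Individual areas: |Parcel A| = 40, |Parcel B| = 40, |Parcel C| = 28.5.
|Parcel A∩Parcel B|: x∈[3,4], y∈[1,8] → 1·7 = 7.
|Parcel A∩Parcel C| = 4.5714.
|Parcel B∩Parcel C| = 18.0952.
|Parcel A∩Parcel B∩Parcel C| = 2.
|Parcel A ∪ Parcel B ∪ Parcel C| = 108.5 − 29.6667 + 2 = 80.83.

80.83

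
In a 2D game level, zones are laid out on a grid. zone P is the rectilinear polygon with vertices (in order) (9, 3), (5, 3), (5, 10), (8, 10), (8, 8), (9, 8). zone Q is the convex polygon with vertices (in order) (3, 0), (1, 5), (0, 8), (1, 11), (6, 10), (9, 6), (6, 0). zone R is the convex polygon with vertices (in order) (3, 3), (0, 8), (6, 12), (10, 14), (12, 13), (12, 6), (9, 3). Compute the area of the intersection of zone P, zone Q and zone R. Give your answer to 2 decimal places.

19.75

The intersection is the polygon with vertices (5,10), (6,10), (9,6), (7.5,3), (5,3).
By the shoelace formula its area is 19.75.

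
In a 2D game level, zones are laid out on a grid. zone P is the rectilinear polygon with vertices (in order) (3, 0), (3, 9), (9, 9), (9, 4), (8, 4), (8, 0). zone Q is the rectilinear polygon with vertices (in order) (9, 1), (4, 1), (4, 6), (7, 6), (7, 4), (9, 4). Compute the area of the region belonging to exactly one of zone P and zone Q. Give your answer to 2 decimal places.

35.00

|zone P| = 50, |zone Q| = 21, |zone P∩zone Q| = 18.
|zone P △ zone Q| = |zone P| + |zone Q| − 2·|zone P∩zone Q| = 50 + 21 − 36 = 35.00.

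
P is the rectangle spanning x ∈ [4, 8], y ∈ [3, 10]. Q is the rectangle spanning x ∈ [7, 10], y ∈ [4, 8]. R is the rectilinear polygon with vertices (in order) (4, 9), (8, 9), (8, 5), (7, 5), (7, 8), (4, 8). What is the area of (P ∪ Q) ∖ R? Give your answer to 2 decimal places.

|P ∪ Q| = 36.
|(P ∪ Q) ∩ R| = 7.
|(P ∪ Q) ∖ R| = 36 − 7 = 29.00.

29.00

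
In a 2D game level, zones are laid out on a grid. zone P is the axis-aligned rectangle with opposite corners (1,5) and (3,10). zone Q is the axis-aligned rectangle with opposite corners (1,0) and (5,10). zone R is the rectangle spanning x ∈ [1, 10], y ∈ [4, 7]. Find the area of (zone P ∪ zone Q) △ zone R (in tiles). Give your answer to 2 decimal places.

43.00

|zone P ∪ zone Q| = 40.
|(zone P ∪ zone Q) ∩ zone R| = 12.
|(zone P ∪ zone Q) △ zone R| = 40 + 27 − 24 = 43.00.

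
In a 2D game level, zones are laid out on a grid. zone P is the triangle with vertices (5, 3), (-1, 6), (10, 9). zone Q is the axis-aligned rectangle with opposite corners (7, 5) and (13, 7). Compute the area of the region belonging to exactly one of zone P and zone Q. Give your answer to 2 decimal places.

|zone P| = 25.5, |zone Q| = 12, |zone P∩zone Q| = 1.0667.
|zone P △ zone Q| = |zone P| + |zone Q| − 2·|zone P∩zone Q| = 25.5 + 12 − 2.1333 = 35.37.

35.37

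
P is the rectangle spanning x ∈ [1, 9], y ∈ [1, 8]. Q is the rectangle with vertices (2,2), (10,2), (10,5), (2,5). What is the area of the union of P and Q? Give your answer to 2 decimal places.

59.00

By inclusion–exclusion:
Individual areas: |P| = 56, |Q| = 24.
|P∩Q|: x∈[2,9], y∈[2,5] → 7·3 = 21.
|P ∪ Q| = 80 − 21 = 59.00.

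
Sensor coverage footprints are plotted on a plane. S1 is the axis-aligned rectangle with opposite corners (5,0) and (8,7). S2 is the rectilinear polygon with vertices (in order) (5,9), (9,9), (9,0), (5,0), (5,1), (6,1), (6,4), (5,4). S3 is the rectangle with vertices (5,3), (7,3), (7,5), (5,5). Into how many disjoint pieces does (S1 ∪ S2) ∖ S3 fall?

(S1 ∪ S2) ∖ S3 is a single connected region.

1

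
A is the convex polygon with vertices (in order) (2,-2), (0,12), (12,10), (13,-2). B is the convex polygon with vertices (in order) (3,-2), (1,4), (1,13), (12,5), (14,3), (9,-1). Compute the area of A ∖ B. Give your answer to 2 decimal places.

|A| = 148, |A∩B| = 105.8137.
|A ∖ B| = |A| − |A∩B| = 148 − 105.8137 = 42.19.

42.19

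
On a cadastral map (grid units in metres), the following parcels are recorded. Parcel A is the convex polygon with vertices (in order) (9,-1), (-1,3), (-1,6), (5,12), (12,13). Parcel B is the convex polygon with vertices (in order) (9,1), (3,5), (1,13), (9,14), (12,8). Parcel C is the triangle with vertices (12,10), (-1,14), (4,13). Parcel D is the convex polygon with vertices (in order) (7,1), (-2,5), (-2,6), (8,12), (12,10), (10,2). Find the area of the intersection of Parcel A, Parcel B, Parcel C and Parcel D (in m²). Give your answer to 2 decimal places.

The intersection is the polygon with vertices (10.769,10.461), (10.818,10.364), (7.152,11.492), (7.487,11.692).
By the shoelace formula its area is 0.69.

0.69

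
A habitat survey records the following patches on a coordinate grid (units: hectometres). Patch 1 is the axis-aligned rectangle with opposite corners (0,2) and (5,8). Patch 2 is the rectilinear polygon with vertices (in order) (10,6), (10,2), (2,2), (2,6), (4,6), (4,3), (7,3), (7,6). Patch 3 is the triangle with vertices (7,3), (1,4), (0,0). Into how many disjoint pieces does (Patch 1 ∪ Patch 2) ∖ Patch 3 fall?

(Patch 1 ∪ Patch 2) ∖ Patch 3 splits into 2 disjoint pieces (area 22.8333, area 13.1667).

2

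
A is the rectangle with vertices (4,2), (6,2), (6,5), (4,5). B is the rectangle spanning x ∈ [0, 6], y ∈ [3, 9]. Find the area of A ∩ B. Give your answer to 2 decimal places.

4.00

|A∩B|: x∈[4,6], y∈[3,5] → 2·2 = 4.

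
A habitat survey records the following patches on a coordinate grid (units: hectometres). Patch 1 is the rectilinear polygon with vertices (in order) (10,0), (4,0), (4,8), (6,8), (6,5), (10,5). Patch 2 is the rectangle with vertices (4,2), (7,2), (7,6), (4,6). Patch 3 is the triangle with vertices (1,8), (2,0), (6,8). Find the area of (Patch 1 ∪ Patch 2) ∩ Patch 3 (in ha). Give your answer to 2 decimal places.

The region (Patch 1 ∪ Patch 2) ∩ Patch 3 is the polygon with vertices (4,6), (4,8), (6,8), (4,4).
By the shoelace formula its area is 4.00.

4.00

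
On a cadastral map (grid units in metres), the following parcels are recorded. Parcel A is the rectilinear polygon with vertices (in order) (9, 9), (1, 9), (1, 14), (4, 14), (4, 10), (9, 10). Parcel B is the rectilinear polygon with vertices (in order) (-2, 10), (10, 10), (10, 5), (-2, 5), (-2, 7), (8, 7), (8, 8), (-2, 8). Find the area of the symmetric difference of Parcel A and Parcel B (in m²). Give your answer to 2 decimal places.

54.00

|Parcel A| = 20, |Parcel B| = 50, |Parcel A∩Parcel B| = 8.
|Parcel A △ Parcel B| = |Parcel A| + |Parcel B| − 2·|Parcel A∩Parcel B| = 20 + 50 − 16 = 54.00.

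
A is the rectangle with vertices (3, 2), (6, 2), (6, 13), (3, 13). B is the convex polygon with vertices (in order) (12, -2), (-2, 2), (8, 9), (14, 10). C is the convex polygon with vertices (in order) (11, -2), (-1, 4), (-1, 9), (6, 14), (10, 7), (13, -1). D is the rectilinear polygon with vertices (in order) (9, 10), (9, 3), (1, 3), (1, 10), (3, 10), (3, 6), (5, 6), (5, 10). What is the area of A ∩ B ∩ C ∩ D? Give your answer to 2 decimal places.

10.07

The intersection is the polygon with vertices (3,5.5), (3.714,6), (5,6), (5,6.9), (6,7.6), (6,3), (3,3).
By the shoelace formula its area is 10.07.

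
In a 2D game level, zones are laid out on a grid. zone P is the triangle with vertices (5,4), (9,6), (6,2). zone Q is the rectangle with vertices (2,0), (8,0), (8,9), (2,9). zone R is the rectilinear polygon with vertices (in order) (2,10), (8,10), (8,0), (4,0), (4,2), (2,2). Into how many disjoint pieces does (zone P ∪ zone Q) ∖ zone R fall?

2

(zone P ∪ zone Q) ∖ zone R splits into 2 disjoint pieces (area 0.4167, area 4).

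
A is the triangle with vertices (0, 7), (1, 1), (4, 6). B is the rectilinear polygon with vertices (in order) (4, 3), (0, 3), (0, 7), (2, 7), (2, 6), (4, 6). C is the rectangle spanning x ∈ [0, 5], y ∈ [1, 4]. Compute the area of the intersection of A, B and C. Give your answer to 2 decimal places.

1.92

The intersection is the polygon with vertices (2.2,3), (0.667,3), (0.5,4), (2.8,4).
By the shoelace formula its area is 1.92.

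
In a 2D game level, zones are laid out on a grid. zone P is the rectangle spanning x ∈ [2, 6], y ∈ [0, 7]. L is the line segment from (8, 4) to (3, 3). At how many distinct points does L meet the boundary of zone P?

1

The segment meets the boundary at (6,3.6).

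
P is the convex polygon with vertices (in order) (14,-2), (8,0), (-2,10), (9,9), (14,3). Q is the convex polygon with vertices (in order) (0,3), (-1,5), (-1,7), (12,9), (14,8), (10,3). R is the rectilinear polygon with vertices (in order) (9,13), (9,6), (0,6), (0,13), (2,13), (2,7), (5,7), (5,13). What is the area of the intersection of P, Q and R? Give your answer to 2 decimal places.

The intersection is the polygon with vertices (2,7.462), (2,7), (5,7), (5,7.923), (9,8.539), (9,6), (2,6), (0.733,7.267).
By the shoelace formula its area is 12.85.

12.85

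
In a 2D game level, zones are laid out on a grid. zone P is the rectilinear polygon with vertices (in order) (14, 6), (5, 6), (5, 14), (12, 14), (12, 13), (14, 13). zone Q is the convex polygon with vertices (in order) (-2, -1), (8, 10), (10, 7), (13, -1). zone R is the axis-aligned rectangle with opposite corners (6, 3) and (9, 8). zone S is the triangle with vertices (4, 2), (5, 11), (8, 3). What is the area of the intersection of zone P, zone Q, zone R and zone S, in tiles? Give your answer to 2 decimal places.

The intersection is the polygon with vertices (6,6), (6,7.8), (6.142,7.956), (6.875,6).
By the shoelace formula its area is 0.98.

0.98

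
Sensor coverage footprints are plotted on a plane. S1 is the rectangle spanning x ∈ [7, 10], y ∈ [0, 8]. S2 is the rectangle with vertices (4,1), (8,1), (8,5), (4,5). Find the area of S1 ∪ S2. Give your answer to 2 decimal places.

By inclusion–exclusion:
Individual areas: |S1| = 24, |S2| = 16.
|S1∩S2|: x∈[7,8], y∈[1,5] → 1·4 = 4.
|S1 ∪ S2| = 40 − 4 = 36.00.

36.00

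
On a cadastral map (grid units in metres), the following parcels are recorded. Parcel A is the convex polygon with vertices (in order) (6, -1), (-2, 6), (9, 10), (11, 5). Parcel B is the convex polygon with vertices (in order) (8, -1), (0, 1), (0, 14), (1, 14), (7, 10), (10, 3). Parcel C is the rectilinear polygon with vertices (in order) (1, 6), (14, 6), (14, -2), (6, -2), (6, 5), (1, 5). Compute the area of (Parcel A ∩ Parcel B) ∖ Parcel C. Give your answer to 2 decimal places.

38.38

|Parcel A ∩ Parcel B| = 59.8563.
|(Parcel A ∩ Parcel B) ∩ Parcel C| = 21.4758.
|(Parcel A ∩ Parcel B) ∖ Parcel C| = 59.8563 − 21.4758 = 38.38.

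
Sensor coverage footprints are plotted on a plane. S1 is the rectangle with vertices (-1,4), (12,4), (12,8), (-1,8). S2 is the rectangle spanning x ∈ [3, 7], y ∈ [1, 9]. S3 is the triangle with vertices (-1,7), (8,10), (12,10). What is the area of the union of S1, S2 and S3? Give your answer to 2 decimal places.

By inclusion–exclusion:
Individual areas: |S1| = 52, |S2| = 32, |S3| = 6.
|S1∩S2|: x∈[3,7], y∈[4,8] → 4·4 = 16.
|S1∩S3| = 0.6667.
|S2∩S3| = 1.7949.
|S1∩S2∩S3| = 0.0128.
|S1 ∪ S2 ∪ S3| = 90 − 18.4615 + 0.0128 = 71.55.

71.55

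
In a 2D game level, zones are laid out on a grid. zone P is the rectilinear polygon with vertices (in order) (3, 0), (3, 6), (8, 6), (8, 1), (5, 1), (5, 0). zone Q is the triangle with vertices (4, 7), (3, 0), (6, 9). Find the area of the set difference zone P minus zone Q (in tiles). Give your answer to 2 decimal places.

|zone P| = 27, |zone P∩zone Q| = 3.4286.
|zone P ∖ zone Q| = |zone P| − |zone P∩zone Q| = 27 − 3.4286 = 23.57.

23.57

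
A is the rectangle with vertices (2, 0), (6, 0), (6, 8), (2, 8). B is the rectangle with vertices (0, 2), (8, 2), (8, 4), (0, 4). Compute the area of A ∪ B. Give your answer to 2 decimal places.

40.00

By inclusion–exclusion:
Individual areas: |A| = 32, |B| = 16.
|A∩B|: x∈[2,6], y∈[2,4] → 4·2 = 8.
|A ∪ B| = 48 − 8 = 40.00.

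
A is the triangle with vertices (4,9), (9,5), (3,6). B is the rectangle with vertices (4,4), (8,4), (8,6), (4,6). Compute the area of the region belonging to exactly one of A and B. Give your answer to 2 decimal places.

|A| = 9.5, |B| = 8, |A∩B| = 1.975.
|A △ B| = |A| + |B| − 2·|A∩B| = 9.5 + 8 − 3.95 = 13.55.

13.55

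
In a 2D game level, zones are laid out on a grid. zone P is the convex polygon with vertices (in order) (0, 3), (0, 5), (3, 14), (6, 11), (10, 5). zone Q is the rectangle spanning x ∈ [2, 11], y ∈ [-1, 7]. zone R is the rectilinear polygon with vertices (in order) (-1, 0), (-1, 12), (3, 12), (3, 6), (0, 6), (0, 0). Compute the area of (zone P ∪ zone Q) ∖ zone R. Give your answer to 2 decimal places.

98.93

|zone P ∪ zone Q| = 108.9333.
|(zone P ∪ zone Q) ∩ zone R| = 10.
|(zone P ∪ zone Q) ∖ zone R| = 108.9333 − 10 = 98.93.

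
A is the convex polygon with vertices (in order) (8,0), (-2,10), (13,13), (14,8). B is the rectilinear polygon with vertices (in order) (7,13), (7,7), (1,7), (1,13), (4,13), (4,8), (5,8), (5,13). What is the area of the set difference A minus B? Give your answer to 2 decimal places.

87.10

|A| = 109, |A∩B| = 21.9.
|A ∖ B| = |A| − |A∩B| = 109 − 21.9 = 87.10.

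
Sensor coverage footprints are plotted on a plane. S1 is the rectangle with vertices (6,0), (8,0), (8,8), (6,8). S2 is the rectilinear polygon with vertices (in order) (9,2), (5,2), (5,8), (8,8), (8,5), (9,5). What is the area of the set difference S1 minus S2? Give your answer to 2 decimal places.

|S1| = 16, |S1∩S2| = 12.
|S1 ∖ S2| = |S1| − |S1∩S2| = 16 − 12 = 4.00.

4.00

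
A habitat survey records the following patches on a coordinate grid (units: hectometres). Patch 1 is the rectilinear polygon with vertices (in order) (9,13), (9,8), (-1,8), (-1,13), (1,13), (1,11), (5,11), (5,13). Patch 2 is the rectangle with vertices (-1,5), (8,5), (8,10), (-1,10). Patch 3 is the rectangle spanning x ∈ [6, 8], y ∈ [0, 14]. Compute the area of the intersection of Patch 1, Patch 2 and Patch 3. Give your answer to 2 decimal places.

4.00

The intersection is the polygon with vertices (8,10), (8,8), (6,8), (6,10).
By the shoelace formula its area is 4.00.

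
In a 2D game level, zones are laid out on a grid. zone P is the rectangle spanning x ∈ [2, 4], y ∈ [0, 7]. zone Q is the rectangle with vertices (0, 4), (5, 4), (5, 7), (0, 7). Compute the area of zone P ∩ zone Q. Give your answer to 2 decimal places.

|zone P∩zone Q|: x∈[2,4], y∈[4,7] → 2·3 = 6.

6.00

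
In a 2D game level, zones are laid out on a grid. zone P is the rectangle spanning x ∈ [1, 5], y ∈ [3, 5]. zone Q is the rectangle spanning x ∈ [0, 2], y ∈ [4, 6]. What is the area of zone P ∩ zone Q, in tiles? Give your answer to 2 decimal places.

1.00

|zone P∩zone Q|: x∈[1,2], y∈[4,5] → 1·1 = 1.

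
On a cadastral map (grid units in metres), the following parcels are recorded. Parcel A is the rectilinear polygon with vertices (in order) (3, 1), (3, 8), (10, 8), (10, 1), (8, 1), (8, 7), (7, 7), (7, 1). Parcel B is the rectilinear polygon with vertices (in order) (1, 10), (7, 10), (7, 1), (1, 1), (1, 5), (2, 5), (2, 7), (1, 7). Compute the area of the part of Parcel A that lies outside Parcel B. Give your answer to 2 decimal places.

|Parcel A| = 43, |Parcel A∩Parcel B| = 28.
|Parcel A ∖ Parcel B| = |Parcel A| − |Parcel A∩Parcel B| = 43 − 28 = 15.00.

15.00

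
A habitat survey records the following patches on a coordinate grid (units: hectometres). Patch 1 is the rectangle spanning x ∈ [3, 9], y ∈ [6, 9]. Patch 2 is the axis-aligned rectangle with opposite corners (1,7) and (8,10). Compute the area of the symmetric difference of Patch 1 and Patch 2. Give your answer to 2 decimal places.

19.00

|Patch 1∩Patch 2|: x∈[3,8], y∈[7,9] → 5·2 = 10.
|Patch 1 △ Patch 2| = |Patch 1| + |Patch 2| − 2·|Patch 1∩Patch 2| = 18 + 21 − 20 = 19.00.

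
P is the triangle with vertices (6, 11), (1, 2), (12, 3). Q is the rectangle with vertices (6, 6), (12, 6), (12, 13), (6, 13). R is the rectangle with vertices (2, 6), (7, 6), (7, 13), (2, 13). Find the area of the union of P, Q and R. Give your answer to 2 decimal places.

By inclusion–exclusion:
Individual areas: |P| = 47, |Q| = 42, |R| = 35.
|P∩Q| = 9.375.
|P∩R| = 11.2778.
|Q∩R|: x∈[6,7], y∈[6,13] → 1·7 = 7.
|P∩Q∩R| = 4.3333.
|P ∪ Q ∪ R| = 124 − 27.6528 + 4.3333 = 100.68.

100.68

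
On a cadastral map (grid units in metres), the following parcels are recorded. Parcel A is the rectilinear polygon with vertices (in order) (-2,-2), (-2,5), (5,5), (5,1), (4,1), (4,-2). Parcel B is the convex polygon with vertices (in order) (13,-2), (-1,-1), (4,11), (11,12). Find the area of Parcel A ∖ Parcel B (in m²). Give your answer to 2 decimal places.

18.61

|Parcel A| = 46, |Parcel A∩Parcel B| = 27.3929.
|Parcel A ∖ Parcel B| = |Parcel A| − |Parcel A∩Parcel B| = 46 − 27.3929 = 18.61.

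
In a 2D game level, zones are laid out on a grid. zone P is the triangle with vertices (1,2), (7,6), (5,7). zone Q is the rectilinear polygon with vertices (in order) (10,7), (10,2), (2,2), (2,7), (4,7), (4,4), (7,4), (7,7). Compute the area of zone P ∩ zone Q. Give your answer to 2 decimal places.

2.33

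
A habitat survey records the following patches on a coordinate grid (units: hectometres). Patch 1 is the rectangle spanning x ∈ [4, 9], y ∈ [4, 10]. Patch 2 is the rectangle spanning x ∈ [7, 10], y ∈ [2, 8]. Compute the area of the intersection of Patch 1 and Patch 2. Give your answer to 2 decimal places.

|Patch 1∩Patch 2|: x∈[7,9], y∈[4,8] → 2·4 = 8.

8.00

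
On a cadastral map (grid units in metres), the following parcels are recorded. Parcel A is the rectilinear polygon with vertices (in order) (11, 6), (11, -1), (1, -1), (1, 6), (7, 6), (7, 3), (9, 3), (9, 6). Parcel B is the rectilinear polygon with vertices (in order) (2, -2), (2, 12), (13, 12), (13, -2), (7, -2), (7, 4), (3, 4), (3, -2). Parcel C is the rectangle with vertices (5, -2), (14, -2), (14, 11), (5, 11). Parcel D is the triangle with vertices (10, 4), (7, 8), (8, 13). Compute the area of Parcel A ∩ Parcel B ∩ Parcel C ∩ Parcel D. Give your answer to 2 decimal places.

0.89

The intersection is the polygon with vertices (9.556,6), (10,4), (9,5.333), (9,6).
By the shoelace formula its area is 0.89.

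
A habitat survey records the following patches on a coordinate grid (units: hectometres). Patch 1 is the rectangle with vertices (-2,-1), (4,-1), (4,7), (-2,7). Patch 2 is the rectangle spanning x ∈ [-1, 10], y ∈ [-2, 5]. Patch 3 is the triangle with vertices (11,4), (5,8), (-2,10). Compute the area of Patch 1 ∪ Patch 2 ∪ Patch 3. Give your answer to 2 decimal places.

By inclusion–exclusion:
Individual areas: |Patch 1| = 48, |Patch 2| = 77, |Patch 3| = 8.
|Patch 1∩Patch 2|: x∈[-1,4], y∈[-1,5] → 5·6 = 30.
|Patch 1∩Patch 3| = 0.
|Patch 2∩Patch 3| = 0.2308.
|Patch 1∩Patch 2∩Patch 3| = 0.
|Patch 1 ∪ Patch 2 ∪ Patch 3| = 133 − 30.2308 + 0 = 102.77.

102.77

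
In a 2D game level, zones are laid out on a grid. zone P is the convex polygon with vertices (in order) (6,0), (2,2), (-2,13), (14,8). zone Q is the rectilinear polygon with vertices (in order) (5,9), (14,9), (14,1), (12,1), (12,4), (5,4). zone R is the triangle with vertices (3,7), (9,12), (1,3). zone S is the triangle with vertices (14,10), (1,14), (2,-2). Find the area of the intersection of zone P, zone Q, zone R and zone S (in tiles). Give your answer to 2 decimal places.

0.93

The intersection is the polygon with vertices (5.4,9), (6.333,9), (5,7.5), (5,8.667).
By the shoelace formula its area is 0.93.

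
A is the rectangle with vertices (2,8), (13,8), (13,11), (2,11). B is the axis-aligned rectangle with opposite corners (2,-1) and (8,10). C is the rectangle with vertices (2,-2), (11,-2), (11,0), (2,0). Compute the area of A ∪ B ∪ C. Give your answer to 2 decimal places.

By inclusion–exclusion:
Individual areas: |A| = 33, |B| = 66, |C| = 18.
|A∩B|: x∈[2,8], y∈[8,10] → 6·2 = 12.
|A∩C| = 0 (no overlap).
|B∩C|: x∈[2,8], y∈[-1,0] → 6·1 = 6.
|A∩B∩C| = 0.
|A ∪ B ∪ C| = 117 − 18 + 0 = 99.00.

99.00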